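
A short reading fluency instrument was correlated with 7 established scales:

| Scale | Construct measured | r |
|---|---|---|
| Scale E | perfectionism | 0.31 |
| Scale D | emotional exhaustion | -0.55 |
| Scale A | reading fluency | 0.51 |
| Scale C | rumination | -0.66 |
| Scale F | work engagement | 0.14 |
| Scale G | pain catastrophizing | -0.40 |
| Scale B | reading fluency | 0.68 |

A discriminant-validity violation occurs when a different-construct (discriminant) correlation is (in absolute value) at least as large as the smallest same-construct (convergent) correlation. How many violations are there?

2

Convergent (same construct = reading fluency): Scale A, Scale B.
Smallest convergent = 0.51. Discriminant |r|: 0.31, 0.55, 0.66, 0.14, 0.40; count ≥ 0.51 → 2.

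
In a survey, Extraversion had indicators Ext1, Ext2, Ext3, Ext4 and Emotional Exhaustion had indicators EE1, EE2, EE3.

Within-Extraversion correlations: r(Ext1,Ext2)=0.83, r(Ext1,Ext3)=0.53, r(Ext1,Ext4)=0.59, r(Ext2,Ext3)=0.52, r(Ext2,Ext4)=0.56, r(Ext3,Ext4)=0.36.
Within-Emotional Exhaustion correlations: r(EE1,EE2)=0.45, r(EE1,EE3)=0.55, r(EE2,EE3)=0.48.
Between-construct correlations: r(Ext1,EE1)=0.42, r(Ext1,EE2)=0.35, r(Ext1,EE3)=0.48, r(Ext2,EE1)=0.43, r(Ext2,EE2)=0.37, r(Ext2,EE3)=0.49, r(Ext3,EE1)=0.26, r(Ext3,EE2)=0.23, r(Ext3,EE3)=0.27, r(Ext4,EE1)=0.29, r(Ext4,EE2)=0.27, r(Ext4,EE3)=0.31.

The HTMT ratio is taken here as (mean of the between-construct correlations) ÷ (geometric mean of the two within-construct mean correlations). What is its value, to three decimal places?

Mean heterotrait r = 4.17/12 = 0.3475.
Mean within-Ext = 3.39/6 = 0.5650; mean within-EE = 1.48/3 = 0.4933.
Geometric mean = √(0.5650 × 0.4933) = 0.5279.
HTMT = 0.3475 / 0.5279 = 0.658.

0.658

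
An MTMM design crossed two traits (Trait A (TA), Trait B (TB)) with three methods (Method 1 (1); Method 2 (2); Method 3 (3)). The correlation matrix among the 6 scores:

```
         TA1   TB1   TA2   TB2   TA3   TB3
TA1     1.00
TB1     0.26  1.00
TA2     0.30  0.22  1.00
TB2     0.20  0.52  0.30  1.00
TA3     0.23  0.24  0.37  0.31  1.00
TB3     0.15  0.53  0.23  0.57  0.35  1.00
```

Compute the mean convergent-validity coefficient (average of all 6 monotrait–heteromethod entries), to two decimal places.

0.42

Convergent values: 0.30, 0.23, 0.37, 0.52, 0.53, 0.57; mean = 2.52/6 = 0.42.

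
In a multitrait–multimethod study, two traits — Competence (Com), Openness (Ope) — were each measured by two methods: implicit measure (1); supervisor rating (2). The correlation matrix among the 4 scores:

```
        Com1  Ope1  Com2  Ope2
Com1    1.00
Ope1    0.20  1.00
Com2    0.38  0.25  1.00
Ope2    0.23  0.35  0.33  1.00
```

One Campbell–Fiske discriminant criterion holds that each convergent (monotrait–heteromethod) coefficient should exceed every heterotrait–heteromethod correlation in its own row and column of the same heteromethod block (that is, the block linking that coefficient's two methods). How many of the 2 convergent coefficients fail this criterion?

Checking each validity diagonal entry against its comparison values:
Com (methods 1·2): 0.38 vs {0.23, 0.25} → pass.
Ope (methods 1·2): 0.35 vs {0.25, 0.23} → pass.
0 of 2 fail.

0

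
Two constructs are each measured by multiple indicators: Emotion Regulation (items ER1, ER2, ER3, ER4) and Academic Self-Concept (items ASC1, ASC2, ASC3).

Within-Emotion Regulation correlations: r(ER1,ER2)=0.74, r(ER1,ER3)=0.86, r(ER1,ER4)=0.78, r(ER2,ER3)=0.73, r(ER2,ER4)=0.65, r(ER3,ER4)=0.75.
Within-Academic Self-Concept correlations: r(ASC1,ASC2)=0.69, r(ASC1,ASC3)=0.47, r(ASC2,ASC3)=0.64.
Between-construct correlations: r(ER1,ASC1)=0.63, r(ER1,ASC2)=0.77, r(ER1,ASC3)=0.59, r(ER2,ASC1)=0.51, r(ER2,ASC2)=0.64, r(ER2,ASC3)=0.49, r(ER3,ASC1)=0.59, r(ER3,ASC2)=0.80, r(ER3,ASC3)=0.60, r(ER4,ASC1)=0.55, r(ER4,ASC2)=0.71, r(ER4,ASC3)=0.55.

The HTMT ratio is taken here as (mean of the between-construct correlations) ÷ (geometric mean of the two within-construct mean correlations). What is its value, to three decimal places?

0.922

Between-construct mean = 7.43/12 = 0.6192.
Mean within-ER = 4.51/6 = 0.7517; mean within-ASC = 1.80/3 = 0.6000.
Geometric mean = √(0.7517 × 0.6000) = 0.6716.
HTMT = 0.6192 / 0.6716 = 0.922.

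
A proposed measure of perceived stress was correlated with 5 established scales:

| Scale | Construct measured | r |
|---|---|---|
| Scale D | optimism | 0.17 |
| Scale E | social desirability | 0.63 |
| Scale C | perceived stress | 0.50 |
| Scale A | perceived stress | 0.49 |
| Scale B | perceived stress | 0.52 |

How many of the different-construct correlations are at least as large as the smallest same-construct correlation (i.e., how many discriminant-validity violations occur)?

1

Convergent (same construct = perceived stress): Scale C, Scale A, Scale B.
Smallest convergent = 0.49. Discriminant values: 0.17, 0.63; count ≥ 0.49 → 1.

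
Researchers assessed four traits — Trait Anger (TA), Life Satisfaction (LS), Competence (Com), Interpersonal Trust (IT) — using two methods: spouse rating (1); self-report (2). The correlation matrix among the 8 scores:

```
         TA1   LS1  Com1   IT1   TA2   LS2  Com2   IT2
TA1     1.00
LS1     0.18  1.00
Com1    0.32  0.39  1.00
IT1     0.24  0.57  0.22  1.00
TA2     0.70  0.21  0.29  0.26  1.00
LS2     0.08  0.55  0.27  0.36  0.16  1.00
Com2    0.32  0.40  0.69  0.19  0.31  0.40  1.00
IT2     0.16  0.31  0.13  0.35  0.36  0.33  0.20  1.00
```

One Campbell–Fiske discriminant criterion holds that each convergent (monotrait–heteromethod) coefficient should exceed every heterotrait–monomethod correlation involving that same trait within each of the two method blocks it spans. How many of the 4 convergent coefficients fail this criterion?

Convergent coefficients and their comparison sets:
TA (methods 1·2): 0.70 vs {0.18, 0.16, 0.32, 0.31, 0.24, 0.36} → pass.
LS (methods 1·2): 0.55 vs {0.18, 0.16, 0.39, 0.40, 0.57, 0.33} → fail.
Com (methods 1·2): 0.69 vs {0.32, 0.31, 0.39, 0.40, 0.22, 0.20} → pass.
IT (methods 1·2): 0.35 vs {0.24, 0.36, 0.57, 0.33, 0.22, 0.20} → fail.
2 of 4 fail.

2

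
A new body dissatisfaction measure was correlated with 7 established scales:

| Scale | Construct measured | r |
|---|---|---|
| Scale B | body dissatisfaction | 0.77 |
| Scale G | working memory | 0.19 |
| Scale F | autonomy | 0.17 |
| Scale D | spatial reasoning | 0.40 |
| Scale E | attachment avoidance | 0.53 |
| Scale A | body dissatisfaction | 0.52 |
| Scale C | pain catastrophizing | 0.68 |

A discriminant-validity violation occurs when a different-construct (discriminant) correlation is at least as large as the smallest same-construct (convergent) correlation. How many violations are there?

Convergent (same construct = body dissatisfaction): Scale B, Scale A.
Smallest convergent = 0.52. Discriminant values: 0.19, 0.17, 0.40, 0.53, 0.68; count ≥ 0.52 → 2.

2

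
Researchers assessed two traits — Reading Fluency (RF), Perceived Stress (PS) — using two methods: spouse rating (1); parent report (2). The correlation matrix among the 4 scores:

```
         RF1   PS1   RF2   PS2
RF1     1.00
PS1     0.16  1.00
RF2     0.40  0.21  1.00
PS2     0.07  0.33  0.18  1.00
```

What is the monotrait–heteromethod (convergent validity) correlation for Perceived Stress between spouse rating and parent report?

0.33

Same trait (PS), different methods: r(PS1, PS2) = 0.33.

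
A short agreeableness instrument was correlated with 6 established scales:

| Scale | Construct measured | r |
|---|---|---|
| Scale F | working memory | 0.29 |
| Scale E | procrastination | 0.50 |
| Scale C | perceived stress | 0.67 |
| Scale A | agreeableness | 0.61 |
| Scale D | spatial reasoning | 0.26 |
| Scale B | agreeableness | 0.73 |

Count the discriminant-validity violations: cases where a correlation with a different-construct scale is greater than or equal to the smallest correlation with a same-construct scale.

1

Convergent (same construct = agreeableness): Scale A, Scale B.
Smallest convergent = 0.61. Discriminant values: 0.29, 0.50, 0.67, 0.26; count ≥ 0.61 → 1.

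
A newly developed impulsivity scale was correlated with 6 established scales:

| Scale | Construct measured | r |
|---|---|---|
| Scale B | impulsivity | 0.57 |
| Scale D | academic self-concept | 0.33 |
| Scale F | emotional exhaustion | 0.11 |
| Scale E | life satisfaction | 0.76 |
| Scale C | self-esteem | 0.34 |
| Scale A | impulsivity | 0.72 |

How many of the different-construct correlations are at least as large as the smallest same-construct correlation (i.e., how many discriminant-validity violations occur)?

Convergent (same construct = impulsivity): Scale B, Scale A.
Smallest convergent = 0.57. Discriminant values: 0.33, 0.11, 0.76, 0.34; count ≥ 0.57 → 1.

1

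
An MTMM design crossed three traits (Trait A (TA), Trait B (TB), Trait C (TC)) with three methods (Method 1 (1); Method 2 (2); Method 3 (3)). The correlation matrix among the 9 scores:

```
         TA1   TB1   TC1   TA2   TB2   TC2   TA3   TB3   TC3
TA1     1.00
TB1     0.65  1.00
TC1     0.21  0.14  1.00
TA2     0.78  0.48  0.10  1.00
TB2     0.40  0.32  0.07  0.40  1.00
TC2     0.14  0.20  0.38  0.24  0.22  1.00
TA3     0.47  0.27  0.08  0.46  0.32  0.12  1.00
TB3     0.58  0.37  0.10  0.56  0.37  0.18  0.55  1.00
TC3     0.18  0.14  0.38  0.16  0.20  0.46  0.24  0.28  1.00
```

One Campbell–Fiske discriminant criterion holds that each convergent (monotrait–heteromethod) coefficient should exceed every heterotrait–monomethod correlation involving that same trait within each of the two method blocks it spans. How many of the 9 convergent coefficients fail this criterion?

5

Each convergent coefficient versus the relevant comparison correlations:
TA (methods 1·2): 0.78 vs {0.65, 0.40, 0.21, 0.24} → pass.
TA (methods 1·3): 0.47 vs {0.65, 0.55, 0.21, 0.24} → fail.
TA (methods 2·3): 0.46 vs {0.40, 0.55, 0.24, 0.24} → fail.
TB (methods 1·2): 0.32 vs {0.65, 0.40, 0.14, 0.22} → fail.
TB (methods 1·3): 0.37 vs {0.65, 0.55, 0.14, 0.28} → fail.
TB (methods 2·3): 0.37 vs {0.40, 0.55, 0.22, 0.28} → fail.
TC (methods 1·2): 0.38 vs {0.21, 0.24, 0.14, 0.22} → pass.
TC (methods 1·3): 0.38 vs {0.21, 0.24, 0.14, 0.28} → pass.
TC (methods 2·3): 0.46 vs {0.24, 0.24, 0.22, 0.28} → pass.
5 of 9 fail.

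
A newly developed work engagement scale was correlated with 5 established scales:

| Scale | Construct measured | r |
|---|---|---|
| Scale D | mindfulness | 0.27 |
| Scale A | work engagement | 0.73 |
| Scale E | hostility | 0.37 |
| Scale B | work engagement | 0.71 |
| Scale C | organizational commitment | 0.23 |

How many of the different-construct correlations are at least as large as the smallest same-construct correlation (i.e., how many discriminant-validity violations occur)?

Convergent (same construct = work engagement): Scale A, Scale B.
Smallest convergent = 0.71. Discriminant values: 0.27, 0.37, 0.23; count ≥ 0.71 → 0.

0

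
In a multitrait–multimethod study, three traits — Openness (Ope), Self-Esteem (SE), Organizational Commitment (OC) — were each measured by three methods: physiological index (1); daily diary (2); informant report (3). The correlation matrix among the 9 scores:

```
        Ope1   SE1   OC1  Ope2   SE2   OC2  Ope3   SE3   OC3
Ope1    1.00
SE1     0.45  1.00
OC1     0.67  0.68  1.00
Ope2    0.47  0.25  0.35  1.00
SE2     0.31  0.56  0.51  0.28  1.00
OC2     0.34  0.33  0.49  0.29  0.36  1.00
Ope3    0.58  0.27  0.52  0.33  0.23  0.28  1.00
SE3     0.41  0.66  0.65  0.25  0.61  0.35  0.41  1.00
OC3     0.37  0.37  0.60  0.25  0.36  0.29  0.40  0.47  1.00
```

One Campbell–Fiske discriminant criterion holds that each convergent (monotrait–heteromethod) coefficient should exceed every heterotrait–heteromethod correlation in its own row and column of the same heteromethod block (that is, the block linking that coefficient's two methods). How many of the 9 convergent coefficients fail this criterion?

3

Convergent coefficients and their comparison sets:
Ope (methods 1·2): 0.47 vs {0.31, 0.25, 0.34, 0.35} → pass.
Ope (methods 1·3): 0.58 vs {0.41, 0.27, 0.37, 0.52} → pass.
Ope (methods 2·3): 0.33 vs {0.25, 0.23, 0.25, 0.28} → pass.
SE (methods 1·2): 0.56 vs {0.25, 0.31, 0.33, 0.51} → pass.
SE (methods 1·3): 0.66 vs {0.27, 0.41, 0.37, 0.65} → pass.
SE (methods 2·3): 0.61 vs {0.23, 0.25, 0.36, 0.35} → pass.
OC (methods 1·2): 0.49 vs {0.35, 0.34, 0.51, 0.33} → fail.
OC (methods 1·3): 0.60 vs {0.52, 0.37, 0.65, 0.37} → fail.
OC (methods 2·3): 0.29 vs {0.28, 0.25, 0.35, 0.36} → fail.
3 of 9 fail.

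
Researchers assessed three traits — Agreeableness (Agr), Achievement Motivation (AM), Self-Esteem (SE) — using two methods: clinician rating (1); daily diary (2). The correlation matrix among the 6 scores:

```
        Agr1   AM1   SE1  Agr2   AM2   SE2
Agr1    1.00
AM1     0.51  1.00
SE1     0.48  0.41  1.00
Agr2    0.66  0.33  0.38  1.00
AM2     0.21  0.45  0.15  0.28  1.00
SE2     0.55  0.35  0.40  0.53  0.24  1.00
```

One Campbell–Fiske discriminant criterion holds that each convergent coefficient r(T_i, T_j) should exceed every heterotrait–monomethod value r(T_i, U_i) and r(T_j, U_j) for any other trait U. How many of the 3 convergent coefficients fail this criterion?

2

Each convergent coefficient versus the relevant comparison correlations:
Agr (methods 1·2): 0.66 vs {0.51, 0.28, 0.48, 0.53} → pass.
AM (methods 1·2): 0.45 vs {0.51, 0.28, 0.41, 0.24} → fail.
SE (methods 1·2): 0.40 vs {0.48, 0.53, 0.41, 0.24} → fail.
2 of 3 fail.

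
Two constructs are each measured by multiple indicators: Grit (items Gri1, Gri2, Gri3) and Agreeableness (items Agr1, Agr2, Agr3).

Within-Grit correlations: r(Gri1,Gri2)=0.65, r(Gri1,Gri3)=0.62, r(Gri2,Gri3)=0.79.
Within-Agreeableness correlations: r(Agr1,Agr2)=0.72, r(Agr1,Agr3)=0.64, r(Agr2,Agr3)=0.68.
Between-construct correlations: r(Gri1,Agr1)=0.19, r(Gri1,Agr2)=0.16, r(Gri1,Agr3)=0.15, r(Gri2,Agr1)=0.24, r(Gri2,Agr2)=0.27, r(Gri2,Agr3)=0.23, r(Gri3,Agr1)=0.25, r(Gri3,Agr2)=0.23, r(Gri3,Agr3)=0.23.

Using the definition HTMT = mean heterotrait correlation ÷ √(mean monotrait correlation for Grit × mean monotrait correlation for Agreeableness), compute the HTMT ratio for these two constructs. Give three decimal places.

Mean heterotrait r = 1.95/9 = 0.2167.
Mean within-Gri = 2.06/3 = 0.6867; mean within-Agr = 2.04/3 = 0.6800.
Geometric mean = √(0.6867 × 0.6800) = 0.6833.
HTMT = 0.2167 / 0.6833 = 0.317.

0.317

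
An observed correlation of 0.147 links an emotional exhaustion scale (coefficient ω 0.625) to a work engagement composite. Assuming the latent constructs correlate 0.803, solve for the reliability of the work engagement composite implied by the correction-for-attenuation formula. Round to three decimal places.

r_true = r_obs / √(r_xx · r_yy) ⇒ 0.803 = 0.147 / √(0.625 · r_yy).
√(0.625 · r_yy) = 0.147 / 0.803 = 0.1831; 0.625 · r_yy = 0.0335; r_yy = 0.0335 / 0.625 ≈ 0.054.

0.054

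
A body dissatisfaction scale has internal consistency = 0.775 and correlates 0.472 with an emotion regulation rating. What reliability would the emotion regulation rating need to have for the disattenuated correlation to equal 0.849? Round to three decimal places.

0.399

r_true = r_obs / √(r_xx · r_yy) ⇒ 0.849 = 0.472 / √(0.775 · r_yy).
√(0.775 · r_yy) = 0.472 / 0.849 = 0.5559; 0.775 · r_yy = 0.3090; r_yy = 0.3090 / 0.775 ≈ 0.399.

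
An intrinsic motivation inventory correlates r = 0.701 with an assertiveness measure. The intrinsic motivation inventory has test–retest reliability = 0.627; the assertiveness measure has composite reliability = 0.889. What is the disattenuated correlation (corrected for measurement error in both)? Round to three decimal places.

0.939

r_true = r_obs / √(r_xx · r_yy) = 0.701 / √(0.627 × 0.889) = 0.701 / √0.557403 = 0.701 / 0.7466 ≈ 0.939.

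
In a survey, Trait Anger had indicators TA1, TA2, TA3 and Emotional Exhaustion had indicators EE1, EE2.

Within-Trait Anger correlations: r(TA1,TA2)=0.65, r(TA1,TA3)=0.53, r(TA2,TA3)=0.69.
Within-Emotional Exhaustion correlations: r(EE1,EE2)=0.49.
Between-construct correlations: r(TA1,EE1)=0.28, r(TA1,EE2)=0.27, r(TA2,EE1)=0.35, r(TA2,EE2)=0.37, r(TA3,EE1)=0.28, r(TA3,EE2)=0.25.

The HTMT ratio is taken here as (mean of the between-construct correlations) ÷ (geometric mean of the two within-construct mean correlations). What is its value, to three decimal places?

Mean heterotrait r = 1.80/6 = 0.3000.
Mean within-TA = 1.87/3 = 0.6233; mean within-EE = 0.49/1 = 0.4900.
Geometric mean = √(0.6233 × 0.4900) = 0.5526.
HTMT = 0.3000 / 0.5526 = 0.543.

0.543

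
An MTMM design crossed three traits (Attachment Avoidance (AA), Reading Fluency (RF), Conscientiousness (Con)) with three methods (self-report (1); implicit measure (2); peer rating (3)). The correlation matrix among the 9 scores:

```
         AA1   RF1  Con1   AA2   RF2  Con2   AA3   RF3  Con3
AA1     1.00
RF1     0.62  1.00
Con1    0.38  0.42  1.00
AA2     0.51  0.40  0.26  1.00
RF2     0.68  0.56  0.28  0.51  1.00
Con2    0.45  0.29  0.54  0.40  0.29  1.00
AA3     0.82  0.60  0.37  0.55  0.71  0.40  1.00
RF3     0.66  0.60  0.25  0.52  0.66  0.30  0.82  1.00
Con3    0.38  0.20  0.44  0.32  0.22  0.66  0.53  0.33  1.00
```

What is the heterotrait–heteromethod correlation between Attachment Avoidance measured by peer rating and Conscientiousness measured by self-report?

0.37

Different traits and methods: r(AA3, Con1) = 0.37.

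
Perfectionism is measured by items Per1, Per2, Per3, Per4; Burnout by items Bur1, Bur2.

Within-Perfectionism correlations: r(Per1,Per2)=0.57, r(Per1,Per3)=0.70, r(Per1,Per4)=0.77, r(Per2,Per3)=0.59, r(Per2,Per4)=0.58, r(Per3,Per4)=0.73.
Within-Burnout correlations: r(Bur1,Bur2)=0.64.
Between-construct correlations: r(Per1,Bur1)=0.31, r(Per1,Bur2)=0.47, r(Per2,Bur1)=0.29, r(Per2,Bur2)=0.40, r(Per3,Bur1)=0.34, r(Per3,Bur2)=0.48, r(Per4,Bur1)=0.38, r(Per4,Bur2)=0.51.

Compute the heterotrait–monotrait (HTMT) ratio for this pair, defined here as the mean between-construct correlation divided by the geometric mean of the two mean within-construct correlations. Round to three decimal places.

Mean between = 3.18/8 = 0.3975.
Mean within-Per = 3.94/6 = 0.6567; mean within-Bur = 0.64/1 = 0.6400.
Geometric mean = √(0.6567 × 0.6400) = 0.6483.
HTMT = 0.3975 / 0.6483 = 0.613.

0.613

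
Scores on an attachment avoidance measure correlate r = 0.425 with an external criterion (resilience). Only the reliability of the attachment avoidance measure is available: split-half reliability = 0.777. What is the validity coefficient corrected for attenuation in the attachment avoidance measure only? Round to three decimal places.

Single correction: r_c = r_obs / √r_xx = 0.425 / √0.777 = 0.425 / 0.8815 ≈ 0.482.

0.482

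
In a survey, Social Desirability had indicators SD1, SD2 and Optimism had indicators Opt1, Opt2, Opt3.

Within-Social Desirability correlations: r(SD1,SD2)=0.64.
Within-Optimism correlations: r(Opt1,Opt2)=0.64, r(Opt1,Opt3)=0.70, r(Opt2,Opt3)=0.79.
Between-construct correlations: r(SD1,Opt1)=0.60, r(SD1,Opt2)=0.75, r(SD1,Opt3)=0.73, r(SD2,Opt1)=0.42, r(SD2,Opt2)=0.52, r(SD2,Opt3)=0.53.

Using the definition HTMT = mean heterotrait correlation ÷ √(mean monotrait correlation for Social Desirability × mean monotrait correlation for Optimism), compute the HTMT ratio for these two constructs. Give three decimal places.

0.878

Mean between = 3.55/6 = 0.5917.
Mean within-SD = 0.64/1 = 0.6400; mean within-Opt = 2.13/3 = 0.7100.
Geometric mean = √(0.6400 × 0.7100) = 0.6741.
HTMT = 0.5917 / 0.6741 = 0.878.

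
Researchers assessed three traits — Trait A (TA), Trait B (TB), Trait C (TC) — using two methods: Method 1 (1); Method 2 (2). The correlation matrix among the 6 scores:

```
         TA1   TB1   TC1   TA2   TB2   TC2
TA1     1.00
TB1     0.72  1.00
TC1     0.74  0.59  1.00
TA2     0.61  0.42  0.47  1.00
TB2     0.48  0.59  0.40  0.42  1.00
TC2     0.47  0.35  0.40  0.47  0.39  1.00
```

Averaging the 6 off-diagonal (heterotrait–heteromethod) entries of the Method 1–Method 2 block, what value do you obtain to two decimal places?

HTHM values (method 1 × method 2): 0.48, 0.47, 0.42, 0.35, 0.47, 0.40; mean = 2.59/6 = 0.43.

0.43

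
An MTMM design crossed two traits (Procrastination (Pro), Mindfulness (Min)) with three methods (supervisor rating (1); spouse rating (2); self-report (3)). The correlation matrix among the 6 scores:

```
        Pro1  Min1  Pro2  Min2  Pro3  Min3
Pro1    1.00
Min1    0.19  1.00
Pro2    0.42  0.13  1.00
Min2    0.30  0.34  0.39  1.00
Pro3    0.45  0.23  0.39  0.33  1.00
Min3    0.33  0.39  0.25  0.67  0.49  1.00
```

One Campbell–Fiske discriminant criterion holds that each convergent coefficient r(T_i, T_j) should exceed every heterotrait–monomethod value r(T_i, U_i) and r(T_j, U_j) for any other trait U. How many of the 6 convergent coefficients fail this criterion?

4

Checking each validity diagonal entry against its comparison values:
Pro (methods 1·2): 0.42 vs {0.19, 0.39} → pass.
Pro (methods 1·3): 0.45 vs {0.19, 0.49} → fail.
Pro (methods 2·3): 0.39 vs {0.39, 0.49} → fail.
Min (methods 1·2): 0.34 vs {0.19, 0.39} → fail.
Min (methods 1·3): 0.39 vs {0.19, 0.49} → fail.
Min (methods 2·3): 0.67 vs {0.39, 0.49} → pass.
4 of 6 fail.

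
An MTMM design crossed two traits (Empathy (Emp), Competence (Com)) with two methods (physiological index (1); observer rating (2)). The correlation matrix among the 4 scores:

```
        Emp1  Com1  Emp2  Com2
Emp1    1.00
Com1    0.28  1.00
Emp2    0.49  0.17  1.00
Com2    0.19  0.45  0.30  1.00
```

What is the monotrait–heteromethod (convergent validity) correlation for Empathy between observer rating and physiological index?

Same trait (Emp), different methods: r(Emp2, Emp1) = 0.49.

0.49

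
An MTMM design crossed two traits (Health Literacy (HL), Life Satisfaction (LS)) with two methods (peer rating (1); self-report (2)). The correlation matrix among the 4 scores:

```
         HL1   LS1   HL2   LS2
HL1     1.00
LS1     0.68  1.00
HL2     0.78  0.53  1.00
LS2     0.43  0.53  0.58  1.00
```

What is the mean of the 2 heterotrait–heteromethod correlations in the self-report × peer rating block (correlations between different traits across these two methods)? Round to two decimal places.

HTHM values (method 2 × method 1): 0.53, 0.43; mean = 0.96/2 = 0.48.

0.48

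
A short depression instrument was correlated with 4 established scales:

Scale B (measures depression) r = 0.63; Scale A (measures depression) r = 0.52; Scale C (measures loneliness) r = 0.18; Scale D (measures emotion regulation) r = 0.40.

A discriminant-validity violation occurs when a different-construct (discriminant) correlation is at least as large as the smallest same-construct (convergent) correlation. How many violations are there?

Convergent (same construct = depression): Scale B, Scale A.
Smallest convergent = 0.52. Discriminant values: 0.18, 0.40; count ≥ 0.52 → 0.

0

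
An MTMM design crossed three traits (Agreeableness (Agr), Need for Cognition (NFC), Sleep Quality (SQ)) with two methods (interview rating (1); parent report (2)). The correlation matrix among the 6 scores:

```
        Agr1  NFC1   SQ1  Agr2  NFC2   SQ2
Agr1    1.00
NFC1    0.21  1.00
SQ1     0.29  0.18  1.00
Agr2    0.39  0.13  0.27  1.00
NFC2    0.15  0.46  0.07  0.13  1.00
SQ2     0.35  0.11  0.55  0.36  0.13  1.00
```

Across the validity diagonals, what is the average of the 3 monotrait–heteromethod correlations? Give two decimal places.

0.47

Convergent values: 0.39, 0.46, 0.55; mean = 1.40/3 = 0.47.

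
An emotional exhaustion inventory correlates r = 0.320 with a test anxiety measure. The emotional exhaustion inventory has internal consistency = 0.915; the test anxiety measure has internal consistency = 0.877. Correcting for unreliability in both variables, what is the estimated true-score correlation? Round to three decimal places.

r_true = r_obs / √(r_xx · r_yy) = 0.320 / √(0.915 × 0.877) = 0.320 / √0.802455 = 0.320 / 0.8958 ≈ 0.357.

0.357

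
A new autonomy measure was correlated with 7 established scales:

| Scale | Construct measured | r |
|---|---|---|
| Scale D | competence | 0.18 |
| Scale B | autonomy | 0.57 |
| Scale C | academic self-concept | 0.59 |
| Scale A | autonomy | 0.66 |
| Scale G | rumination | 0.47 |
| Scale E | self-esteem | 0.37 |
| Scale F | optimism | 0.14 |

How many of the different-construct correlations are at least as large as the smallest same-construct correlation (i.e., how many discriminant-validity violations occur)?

Convergent (same construct = autonomy): Scale B, Scale A.
Smallest convergent = 0.57. Discriminant values: 0.18, 0.59, 0.47, 0.37, 0.14; count ≥ 0.57 → 1.

1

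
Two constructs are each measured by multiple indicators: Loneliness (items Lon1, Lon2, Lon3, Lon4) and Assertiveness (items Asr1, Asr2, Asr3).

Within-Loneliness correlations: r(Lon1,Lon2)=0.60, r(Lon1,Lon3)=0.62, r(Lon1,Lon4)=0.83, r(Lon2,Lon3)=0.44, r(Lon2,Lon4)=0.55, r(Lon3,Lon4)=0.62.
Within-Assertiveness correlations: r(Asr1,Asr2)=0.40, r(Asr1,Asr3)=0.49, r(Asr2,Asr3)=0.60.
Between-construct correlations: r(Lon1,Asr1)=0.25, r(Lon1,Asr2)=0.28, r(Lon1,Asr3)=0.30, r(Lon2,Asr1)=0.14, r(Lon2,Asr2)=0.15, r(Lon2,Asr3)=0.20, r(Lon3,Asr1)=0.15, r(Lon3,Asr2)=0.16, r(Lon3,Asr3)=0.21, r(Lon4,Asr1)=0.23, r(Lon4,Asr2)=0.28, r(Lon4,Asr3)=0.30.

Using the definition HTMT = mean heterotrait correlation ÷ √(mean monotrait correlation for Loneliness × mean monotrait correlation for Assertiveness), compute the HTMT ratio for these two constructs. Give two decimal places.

0.40

Mean between = 2.65/12 = 0.2208.
Mean within-Lon = 3.66/6 = 0.6100; mean within-Asr = 1.49/3 = 0.4967.
Geometric mean = √(0.6100 × 0.4967) = 0.5504.
HTMT = 0.2208 / 0.5504 = 0.40.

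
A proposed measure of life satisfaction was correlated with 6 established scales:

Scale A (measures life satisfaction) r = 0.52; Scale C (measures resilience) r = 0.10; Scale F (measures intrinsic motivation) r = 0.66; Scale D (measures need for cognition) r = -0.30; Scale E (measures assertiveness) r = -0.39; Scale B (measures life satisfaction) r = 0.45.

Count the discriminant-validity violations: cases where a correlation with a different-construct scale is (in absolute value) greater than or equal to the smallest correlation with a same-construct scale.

Convergent (same construct = life satisfaction): Scale A, Scale B.
Smallest convergent = 0.45. Discriminant |r|: 0.10, 0.66, 0.30, 0.39; count ≥ 0.45 → 1.

1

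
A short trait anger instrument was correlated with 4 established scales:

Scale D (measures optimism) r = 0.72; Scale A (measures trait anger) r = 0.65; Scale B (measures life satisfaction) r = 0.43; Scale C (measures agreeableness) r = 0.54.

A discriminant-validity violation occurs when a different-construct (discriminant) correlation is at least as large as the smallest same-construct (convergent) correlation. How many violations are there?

1

Convergent (same construct = trait anger): Scale A.
Smallest convergent = 0.65. Discriminant values: 0.72, 0.43, 0.54; count ≥ 0.65 → 1.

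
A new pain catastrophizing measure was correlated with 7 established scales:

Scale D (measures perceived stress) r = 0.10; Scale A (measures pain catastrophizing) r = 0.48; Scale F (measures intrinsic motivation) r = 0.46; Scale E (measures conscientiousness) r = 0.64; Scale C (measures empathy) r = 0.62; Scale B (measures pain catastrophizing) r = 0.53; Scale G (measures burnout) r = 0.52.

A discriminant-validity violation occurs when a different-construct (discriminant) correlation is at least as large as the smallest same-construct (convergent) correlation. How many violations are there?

3

Convergent (same construct = pain catastrophizing): Scale A, Scale B.
Smallest convergent = 0.48. Discriminant values: 0.10, 0.46, 0.64, 0.62, 0.52; count ≥ 0.48 → 3.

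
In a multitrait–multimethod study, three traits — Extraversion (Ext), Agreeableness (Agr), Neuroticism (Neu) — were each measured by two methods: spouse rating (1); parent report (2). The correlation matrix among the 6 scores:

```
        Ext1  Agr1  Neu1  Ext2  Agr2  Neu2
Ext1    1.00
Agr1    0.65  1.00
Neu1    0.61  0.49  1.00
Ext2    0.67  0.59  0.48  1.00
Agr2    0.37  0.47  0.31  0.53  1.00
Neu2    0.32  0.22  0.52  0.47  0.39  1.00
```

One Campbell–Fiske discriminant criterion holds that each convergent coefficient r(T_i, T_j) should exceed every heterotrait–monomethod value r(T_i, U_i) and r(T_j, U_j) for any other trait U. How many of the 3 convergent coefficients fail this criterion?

Checking each validity diagonal entry against its comparison values:
Ext (methods 1·2): 0.67 vs {0.65, 0.53, 0.61, 0.47} → pass.
Agr (methods 1·2): 0.47 vs {0.65, 0.53, 0.49, 0.39} → fail.
Neu (methods 1·2): 0.52 vs {0.61, 0.47, 0.49, 0.39} → fail.
2 of 3 fail.

2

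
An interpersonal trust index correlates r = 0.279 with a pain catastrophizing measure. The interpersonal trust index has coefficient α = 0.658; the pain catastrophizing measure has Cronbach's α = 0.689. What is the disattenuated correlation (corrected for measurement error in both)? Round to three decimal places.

r_true = r_obs / √(r_xx · r_yy) = 0.279 / √(0.658 × 0.689) = 0.279 / √0.453362 = 0.279 / 0.6733 ≈ 0.414.

0.414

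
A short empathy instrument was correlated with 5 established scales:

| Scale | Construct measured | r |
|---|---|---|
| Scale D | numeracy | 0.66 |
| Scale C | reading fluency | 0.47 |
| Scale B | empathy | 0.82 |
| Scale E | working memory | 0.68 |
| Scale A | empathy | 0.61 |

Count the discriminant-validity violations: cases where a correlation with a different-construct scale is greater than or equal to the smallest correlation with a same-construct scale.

Convergent (same construct = empathy): Scale B, Scale A.
Smallest convergent = 0.61. Discriminant values: 0.66, 0.47, 0.68; count ≥ 0.61 → 2.

2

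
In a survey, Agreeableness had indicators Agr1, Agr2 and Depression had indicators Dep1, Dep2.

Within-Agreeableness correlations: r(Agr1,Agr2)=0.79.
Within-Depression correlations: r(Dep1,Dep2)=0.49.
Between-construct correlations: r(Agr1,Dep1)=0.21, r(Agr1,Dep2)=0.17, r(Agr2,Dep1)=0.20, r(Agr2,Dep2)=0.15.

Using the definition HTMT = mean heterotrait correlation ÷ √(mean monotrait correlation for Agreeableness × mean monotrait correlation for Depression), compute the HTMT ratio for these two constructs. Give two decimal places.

Between-construct mean = 0.73/4 = 0.1825.
Mean within-Agr = 0.79/1 = 0.7900; mean within-Dep = 0.49/1 = 0.4900.
Geometric mean = √(0.7900 × 0.4900) = 0.6222.
HTMT = 0.1825 / 0.6222 = 0.29.

0.29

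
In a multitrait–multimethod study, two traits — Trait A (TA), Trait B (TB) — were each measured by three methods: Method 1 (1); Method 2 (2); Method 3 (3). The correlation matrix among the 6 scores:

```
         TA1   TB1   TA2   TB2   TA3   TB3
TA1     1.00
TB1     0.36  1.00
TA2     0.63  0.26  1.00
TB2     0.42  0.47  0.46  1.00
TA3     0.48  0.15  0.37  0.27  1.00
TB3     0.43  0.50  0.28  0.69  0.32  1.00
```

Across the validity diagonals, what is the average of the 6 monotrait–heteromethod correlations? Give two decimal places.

Convergent values: 0.63, 0.48, 0.37, 0.47, 0.50, 0.69; mean = 3.14/6 = 0.52.

0.52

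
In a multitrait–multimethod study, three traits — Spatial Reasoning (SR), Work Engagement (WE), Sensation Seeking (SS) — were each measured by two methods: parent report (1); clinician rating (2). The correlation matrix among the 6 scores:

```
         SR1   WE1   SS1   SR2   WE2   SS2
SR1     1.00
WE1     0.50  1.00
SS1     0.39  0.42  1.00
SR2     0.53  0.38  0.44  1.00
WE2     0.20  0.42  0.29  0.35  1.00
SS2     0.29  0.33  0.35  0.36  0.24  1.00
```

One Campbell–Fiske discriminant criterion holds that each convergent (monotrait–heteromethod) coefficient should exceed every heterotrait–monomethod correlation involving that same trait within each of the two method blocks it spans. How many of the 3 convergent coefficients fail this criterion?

Each convergent coefficient versus the relevant comparison correlations:
SR (methods 1·2): 0.53 vs {0.50, 0.35, 0.39, 0.36} → pass.
WE (methods 1·2): 0.42 vs {0.50, 0.35, 0.42, 0.24} → fail.
SS (methods 1·2): 0.35 vs {0.39, 0.36, 0.42, 0.24} → fail.
2 of 3 fail.

2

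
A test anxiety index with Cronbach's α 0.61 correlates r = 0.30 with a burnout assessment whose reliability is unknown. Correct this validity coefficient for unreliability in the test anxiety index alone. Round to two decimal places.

0.38

Single correction: r_c = r_obs / √r_xx = 0.30 / √0.61 = 0.30 / 0.7810 ≈ 0.38.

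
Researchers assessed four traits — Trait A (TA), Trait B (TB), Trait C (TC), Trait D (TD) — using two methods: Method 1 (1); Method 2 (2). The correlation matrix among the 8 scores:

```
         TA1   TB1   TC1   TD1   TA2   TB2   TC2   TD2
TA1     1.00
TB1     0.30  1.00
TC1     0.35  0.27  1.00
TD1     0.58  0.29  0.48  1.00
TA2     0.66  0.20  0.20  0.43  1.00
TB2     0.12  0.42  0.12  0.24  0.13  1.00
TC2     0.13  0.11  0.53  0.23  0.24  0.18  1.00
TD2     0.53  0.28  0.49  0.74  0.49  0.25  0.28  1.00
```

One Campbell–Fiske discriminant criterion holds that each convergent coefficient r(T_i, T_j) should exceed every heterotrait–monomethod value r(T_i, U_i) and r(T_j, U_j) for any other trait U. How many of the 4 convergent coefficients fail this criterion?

0

Convergent coefficients and their comparison sets:
TA (methods 1·2): 0.66 vs {0.30, 0.13, 0.35, 0.24, 0.58, 0.49} → pass.
TB (methods 1·2): 0.42 vs {0.30, 0.13, 0.27, 0.18, 0.29, 0.25} → pass.
TC (methods 1·2): 0.53 vs {0.35, 0.24, 0.27, 0.18, 0.48, 0.28} → pass.
TD (methods 1·2): 0.74 vs {0.58, 0.49, 0.29, 0.25, 0.48, 0.28} → pass.
0 of 4 fail.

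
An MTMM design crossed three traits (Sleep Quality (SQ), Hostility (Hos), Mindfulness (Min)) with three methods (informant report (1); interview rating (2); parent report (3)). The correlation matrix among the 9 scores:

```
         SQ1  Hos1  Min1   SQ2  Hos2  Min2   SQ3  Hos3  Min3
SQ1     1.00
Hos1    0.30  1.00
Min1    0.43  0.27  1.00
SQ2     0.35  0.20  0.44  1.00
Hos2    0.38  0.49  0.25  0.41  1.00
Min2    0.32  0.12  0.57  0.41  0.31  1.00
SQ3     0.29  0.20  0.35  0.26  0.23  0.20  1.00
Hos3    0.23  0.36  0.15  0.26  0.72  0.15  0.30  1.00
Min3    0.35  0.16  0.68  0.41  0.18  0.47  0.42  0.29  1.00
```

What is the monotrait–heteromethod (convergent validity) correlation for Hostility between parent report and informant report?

Same trait (Hos), different methods: r(Hos3, Hos1) = 0.36.

0.36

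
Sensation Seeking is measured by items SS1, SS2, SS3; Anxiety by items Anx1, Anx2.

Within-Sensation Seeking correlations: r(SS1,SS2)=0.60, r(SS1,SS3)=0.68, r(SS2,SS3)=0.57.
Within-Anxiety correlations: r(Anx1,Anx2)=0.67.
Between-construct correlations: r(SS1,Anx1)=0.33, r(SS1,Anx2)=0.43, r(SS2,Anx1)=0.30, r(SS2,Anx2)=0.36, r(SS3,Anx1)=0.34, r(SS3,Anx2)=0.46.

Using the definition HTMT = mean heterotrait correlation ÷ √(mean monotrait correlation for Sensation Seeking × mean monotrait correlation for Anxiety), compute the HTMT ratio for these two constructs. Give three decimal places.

Mean between = 2.22/6 = 0.3700.
Mean within-SS = 1.85/3 = 0.6167; mean within-Anx = 0.67/1 = 0.6700.
Geometric mean = √(0.6167 × 0.6700) = 0.6428.
HTMT = 0.3700 / 0.6428 = 0.576.

0.576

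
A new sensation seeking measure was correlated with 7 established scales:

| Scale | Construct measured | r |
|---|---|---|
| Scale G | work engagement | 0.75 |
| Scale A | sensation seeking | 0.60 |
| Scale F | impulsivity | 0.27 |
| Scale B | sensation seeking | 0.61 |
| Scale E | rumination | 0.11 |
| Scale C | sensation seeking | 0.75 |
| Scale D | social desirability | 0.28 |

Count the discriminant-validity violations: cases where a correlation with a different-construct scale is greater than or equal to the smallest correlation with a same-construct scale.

Convergent (same construct = sensation seeking): Scale A, Scale B, Scale C.
Smallest convergent = 0.60. Discriminant values: 0.75, 0.27, 0.11, 0.28; count ≥ 0.60 → 1.

1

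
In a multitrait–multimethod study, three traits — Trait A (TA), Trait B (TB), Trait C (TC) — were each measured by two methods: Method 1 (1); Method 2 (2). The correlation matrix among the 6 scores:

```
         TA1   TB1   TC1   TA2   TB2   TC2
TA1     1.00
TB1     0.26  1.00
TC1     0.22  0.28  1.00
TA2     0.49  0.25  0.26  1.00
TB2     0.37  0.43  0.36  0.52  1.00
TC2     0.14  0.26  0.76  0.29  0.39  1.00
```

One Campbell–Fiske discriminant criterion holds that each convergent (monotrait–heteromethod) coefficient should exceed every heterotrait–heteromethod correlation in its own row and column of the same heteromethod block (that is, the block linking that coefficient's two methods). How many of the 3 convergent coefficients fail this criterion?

Convergent coefficients and their comparison sets:
TA (methods 1·2): 0.49 vs {0.37, 0.25, 0.14, 0.26} → pass.
TB (methods 1·2): 0.43 vs {0.25, 0.37, 0.26, 0.36} → pass.
TC (methods 1·2): 0.76 vs {0.26, 0.14, 0.36, 0.26} → pass.
0 of 3 fail.

0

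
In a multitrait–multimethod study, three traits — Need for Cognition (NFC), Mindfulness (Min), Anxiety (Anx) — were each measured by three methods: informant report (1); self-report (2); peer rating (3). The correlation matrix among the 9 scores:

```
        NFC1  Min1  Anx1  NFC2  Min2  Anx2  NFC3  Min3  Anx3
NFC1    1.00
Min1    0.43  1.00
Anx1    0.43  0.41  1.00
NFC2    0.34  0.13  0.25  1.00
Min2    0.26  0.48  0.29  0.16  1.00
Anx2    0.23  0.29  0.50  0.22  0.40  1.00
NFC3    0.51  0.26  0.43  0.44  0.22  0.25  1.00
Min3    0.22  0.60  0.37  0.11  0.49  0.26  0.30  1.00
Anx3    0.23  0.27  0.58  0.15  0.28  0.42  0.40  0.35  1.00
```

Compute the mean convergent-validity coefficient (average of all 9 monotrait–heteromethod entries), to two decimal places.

0.48

Convergent values: 0.34, 0.51, 0.44, 0.48, 0.60, 0.49, 0.50, 0.58, 0.42; mean = 4.36/9 = 0.48.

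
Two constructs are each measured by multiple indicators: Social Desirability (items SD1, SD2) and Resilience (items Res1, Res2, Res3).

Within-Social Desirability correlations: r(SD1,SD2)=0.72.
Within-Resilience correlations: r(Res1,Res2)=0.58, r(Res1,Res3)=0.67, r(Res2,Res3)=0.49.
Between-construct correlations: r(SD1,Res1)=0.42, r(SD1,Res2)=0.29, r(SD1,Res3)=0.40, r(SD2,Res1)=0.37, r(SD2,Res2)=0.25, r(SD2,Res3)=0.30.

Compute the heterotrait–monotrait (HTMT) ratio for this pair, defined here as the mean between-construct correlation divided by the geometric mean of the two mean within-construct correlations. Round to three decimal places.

0.524

Between-construct mean = 2.03/6 = 0.3383.
Mean within-SD = 0.72/1 = 0.7200; mean within-Res = 1.74/3 = 0.5800.
Geometric mean = √(0.7200 × 0.5800) = 0.6462.
HTMT = 0.3383 / 0.6462 = 0.524.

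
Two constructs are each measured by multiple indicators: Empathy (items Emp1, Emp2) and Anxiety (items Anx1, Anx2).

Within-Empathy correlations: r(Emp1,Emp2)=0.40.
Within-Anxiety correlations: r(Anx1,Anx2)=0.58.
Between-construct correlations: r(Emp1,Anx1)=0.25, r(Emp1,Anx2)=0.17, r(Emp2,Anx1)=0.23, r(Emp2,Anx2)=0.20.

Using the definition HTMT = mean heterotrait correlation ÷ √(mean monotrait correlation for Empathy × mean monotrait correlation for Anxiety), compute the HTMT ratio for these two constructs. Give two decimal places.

0.44

Mean heterotrait r = 0.85/4 = 0.2125.
Mean within-Emp = 0.40/1 = 0.4000; mean within-Anx = 0.58/1 = 0.5800.
Geometric mean = √(0.4000 × 0.5800) = 0.4817.
HTMT = 0.2125 / 0.4817 = 0.44.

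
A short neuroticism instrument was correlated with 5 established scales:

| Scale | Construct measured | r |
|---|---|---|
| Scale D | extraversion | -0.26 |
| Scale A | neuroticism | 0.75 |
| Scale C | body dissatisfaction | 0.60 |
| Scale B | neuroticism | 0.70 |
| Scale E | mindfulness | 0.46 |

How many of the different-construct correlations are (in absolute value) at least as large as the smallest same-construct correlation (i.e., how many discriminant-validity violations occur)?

0

Convergent (same construct = neuroticism): Scale A, Scale B.
Smallest convergent = 0.70. Discriminant |r|: 0.26, 0.60, 0.46; count ≥ 0.70 → 0.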